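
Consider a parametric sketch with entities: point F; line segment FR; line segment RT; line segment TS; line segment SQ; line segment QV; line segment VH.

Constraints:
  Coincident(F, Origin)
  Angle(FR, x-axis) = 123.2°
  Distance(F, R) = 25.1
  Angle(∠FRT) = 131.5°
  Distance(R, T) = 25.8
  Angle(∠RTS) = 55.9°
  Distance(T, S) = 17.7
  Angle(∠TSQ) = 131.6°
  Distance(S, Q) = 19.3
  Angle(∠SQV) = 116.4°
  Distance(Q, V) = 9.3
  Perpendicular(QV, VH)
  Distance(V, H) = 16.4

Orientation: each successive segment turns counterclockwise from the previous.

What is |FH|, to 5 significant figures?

28.584

F is at the origin; FR runs at 123.2° with length 25.1, so R = (-13.744, 21.003). ∠FRT = 131.5° gives RT at 171.70° from the x-axis; with |RT| = 25.8, T = (-39.274, 24.727). ∠RTS = 55.9° gives TS at -64.200° from the x-axis; with |TS| = 17.7, S = (-31.570, 8.7915). ∠TSQ = 131.6° gives SQ at -15.800° from the x-axis; with |SQ| = 19.3, Q = (-12.999, 3.5365). ∠SQV = 116.4° gives QV at 47.800° from the x-axis; with |QV| = 9.3, V = (-6.7522, 10.426). QV is perpendicular to VH, so VH runs at 137.80°; with |VH| = 16.4, H = (-18.901, 21.442). Then |FH| = |H − F| = 28.584.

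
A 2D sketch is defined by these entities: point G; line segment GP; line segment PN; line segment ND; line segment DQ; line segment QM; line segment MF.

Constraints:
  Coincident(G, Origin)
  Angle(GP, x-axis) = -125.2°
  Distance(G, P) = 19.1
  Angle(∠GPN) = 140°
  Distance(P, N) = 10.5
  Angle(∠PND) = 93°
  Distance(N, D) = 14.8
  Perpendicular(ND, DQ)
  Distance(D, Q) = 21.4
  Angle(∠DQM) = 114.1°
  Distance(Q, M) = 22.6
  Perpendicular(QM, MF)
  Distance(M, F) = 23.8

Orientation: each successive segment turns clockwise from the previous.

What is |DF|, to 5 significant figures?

31.627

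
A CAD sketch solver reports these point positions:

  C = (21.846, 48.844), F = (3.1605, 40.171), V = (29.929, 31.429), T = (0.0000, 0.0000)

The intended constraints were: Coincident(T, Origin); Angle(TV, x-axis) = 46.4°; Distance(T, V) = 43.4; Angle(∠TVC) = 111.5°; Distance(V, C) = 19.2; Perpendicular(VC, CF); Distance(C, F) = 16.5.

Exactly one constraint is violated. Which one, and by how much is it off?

Distance(C, F) = 16.5 — off by 4.10.

T = (0.00, 0.00) ✓; TV at 46.40° ✓; |TV| = 43.40 ✓; ∠TVC = 111.5° ✓; |VC| = 19.20 ✓; ∠(VC, CF) = 90.00° ✓; |CF| = 20.60 ✗.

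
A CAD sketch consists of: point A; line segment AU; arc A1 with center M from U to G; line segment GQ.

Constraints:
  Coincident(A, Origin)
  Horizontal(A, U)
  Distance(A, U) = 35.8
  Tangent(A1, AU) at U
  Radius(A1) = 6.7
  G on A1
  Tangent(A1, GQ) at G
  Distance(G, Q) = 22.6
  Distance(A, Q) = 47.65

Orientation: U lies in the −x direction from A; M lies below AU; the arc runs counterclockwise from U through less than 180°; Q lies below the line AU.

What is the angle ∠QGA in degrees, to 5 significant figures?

87.093°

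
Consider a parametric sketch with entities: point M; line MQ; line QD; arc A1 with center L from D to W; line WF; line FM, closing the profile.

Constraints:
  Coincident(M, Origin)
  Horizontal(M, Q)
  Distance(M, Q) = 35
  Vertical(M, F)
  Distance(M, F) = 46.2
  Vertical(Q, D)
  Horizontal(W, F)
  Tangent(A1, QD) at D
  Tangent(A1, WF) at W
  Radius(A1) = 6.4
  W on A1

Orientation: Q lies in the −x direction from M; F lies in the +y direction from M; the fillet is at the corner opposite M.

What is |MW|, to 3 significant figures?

54.3

M is at the origin; MQ is horizontal with |MQ| = 35.0 and Q on the −x side, so Q = (-35.0, 0.00). MF is vertical with |MF| = 46.2 and F on the +y side, so F = (0.00, 46.2). The virtual corner opposite M is at (-35.0, 46.2). Since A1 is tangent to QD there, LD ⟂ QD and the tangent condition forces LW to be normal to WF, with radius 6.4, so the center L sits 6.4 in from both sides at L = (-28.6, 39.8). That places the tangent points at D = (-35.0, 39.8) on QD and W = (-28.6, 46.2) on WF. Then |MW| = |W − M| = 54.3.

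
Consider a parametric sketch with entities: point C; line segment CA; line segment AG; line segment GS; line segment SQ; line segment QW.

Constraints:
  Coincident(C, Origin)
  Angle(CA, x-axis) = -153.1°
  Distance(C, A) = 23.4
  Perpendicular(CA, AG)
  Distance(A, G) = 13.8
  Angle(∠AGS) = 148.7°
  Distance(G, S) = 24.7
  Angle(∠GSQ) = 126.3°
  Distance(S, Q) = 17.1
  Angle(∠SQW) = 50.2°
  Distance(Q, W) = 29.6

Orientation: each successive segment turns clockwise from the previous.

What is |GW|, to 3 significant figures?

13.1

C is at the origin; CA runs at -153.1° with length 23.4, so A = (-20.9, -10.6). CA ⟂ AG, so AG runs at 117°; with |AG| = 13.8, G = (-27.1, 1.72). ∠AGS = 148.7° gives GS at 85.6° from the x-axis; with |GS| = 24.7, S = (-25.2, 26.3). ∠GSQ = 126.3° gives SQ at 31.9° from the x-axis; with |SQ| = 17.1, Q = (-10.7, 35.4). ∠SQW = 50.2° gives QW at -97.9° from the x-axis; with |QW| = 29.6, W = (-14.8, 6.06). Then |GW| = |W − G| = 13.1.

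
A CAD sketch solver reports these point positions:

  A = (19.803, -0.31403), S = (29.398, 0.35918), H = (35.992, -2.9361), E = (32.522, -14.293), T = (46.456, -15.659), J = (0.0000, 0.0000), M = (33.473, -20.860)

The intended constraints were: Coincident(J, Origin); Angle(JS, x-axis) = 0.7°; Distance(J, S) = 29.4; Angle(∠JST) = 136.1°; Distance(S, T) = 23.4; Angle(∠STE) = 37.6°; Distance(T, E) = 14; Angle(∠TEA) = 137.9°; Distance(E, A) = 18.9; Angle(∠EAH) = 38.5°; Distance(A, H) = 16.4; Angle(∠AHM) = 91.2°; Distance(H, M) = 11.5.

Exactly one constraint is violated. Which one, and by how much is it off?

Distance(H, M) = 11.5 — off by 6.60.

J = (0.00, 0.00) ✓; JS at 0.7000° ✓; |JS| = 29.40 ✓; ∠JST = 136.1° ✓; |ST| = 23.40 ✓; ∠STE = 37.60° ✓; |TE| = 14.00 ✓; ∠TEA = 137.9° ✓; |EA| = 18.90 ✓; ∠EAH = 38.50° ✓; |AH| = 16.40 ✓; ∠AHM = 91.20° ✓; |HM| = 18.10 ✗.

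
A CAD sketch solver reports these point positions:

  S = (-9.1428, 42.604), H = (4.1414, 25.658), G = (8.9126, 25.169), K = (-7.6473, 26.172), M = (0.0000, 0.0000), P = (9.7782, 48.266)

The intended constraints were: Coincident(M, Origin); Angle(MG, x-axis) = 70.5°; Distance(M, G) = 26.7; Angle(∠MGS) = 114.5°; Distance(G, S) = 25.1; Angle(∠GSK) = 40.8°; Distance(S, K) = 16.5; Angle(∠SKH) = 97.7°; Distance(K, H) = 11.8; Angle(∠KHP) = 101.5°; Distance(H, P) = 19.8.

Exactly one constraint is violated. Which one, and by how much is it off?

Distance(H, P) = 19.8 — off by 3.50.

M = (0.00, 0.00) ✓; MG at 70.50° ✓; |MG| = 26.70 ✓; ∠MGS = 114.5° ✓; |GS| = 25.10 ✓; ∠GSK = 40.80° ✓; |SK| = 16.50 ✓; ∠SKH = 97.70° ✓; |KH| = 11.80 ✓; ∠KHP = 101.5° ✓; |HP| = 23.30 ✗.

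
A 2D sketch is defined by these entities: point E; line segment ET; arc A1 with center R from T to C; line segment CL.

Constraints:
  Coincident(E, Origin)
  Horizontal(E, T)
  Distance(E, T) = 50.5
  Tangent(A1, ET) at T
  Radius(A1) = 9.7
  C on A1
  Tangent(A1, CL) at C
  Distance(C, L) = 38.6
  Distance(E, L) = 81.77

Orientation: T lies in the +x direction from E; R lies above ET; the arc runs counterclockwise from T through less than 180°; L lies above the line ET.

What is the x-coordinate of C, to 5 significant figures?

59.991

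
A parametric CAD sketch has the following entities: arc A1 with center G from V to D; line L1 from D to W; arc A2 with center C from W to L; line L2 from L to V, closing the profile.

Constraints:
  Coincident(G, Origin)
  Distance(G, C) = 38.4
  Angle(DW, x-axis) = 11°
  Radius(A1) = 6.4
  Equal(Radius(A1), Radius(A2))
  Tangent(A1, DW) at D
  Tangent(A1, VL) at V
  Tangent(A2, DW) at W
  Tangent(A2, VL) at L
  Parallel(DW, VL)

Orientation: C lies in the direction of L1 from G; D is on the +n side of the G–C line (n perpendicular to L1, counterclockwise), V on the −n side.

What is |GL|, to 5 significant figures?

38.930

The slot axis is L1's direction at 11.0°, so u = (cos 11.0°, sin 11.0°) = (0.98163, 0.19081) and n = (−sin 11.0°, cos 11.0°) = (-0.19081, 0.98163). G is at the origin and C lies 38.4 along u from G, so C = 38.4·u = (37.694, 7.3271). Tangency of A1 to both parallel lines with radius 6.4 puts D and V at G ± 6.4·n: D = (-1.2212, 6.2824), V = (1.2212, -6.2824). Equal radii place W and L the same way about C: W = C + 6.4·n = (36.473, 13.609), L = C − 6.4·n = (38.916, 1.0447). Then |GL| = |L − G| = 38.930.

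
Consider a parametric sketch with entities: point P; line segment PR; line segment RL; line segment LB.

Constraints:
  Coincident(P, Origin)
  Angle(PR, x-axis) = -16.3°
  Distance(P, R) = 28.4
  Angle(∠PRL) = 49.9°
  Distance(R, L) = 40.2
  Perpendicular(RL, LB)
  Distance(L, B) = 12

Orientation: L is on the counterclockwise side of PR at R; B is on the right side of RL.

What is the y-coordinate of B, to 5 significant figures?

33.653

P is at the origin; PR runs at -16.3° with length 28.4, so R = 28.4·(cos -16.3°, sin -16.3°) = (27.258, -7.9709). ∠PRL = 49.9°, so RL runs at -16.3° + (180° − 49.9°) = 113.80° from the x-axis; with |RL| = 40.2, L = R + 40.2·(cos 113.80°, sin 113.80°) = (11.036, 28.810). The perpendicularity gives LB at right angles to RL; with |LB| = 12.0 on the right of RL, B = L + 12.0·(0.91496, 0.40355) = (22.015, 33.653). So B.y = 33.653.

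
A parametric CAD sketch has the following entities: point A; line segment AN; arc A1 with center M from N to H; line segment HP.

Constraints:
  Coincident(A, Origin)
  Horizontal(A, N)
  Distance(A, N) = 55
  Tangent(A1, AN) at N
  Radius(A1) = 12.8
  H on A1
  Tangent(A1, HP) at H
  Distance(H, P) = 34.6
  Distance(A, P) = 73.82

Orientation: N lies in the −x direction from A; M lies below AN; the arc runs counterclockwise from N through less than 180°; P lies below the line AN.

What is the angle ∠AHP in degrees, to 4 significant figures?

83.61°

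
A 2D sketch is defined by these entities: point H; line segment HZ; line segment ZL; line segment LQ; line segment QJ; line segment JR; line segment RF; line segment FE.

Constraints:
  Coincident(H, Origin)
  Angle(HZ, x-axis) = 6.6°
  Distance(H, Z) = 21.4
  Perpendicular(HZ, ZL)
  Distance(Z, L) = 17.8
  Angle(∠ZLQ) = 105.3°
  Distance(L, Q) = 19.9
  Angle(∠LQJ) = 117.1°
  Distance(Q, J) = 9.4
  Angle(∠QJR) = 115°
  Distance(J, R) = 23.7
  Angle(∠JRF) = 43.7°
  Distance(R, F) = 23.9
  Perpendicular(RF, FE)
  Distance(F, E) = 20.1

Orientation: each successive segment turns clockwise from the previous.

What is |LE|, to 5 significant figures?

27.235

H is at the origin; HZ runs at 6.6° with length 21.4, so Z = (21.258, 2.4597). The perpendicularity gives ZL at right angles to HZ, so ZL runs at -83.400°; with |ZL| = 17.8, L = (23.304, -15.222). ∠ZLQ = 105.3° gives LQ at -158.10° from the x-axis; with |LQ| = 19.9, Q = (4.8401, -22.645). ∠LQJ = 117.1° gives QJ at 139.00° from the x-axis; with |QJ| = 9.4, J = (-2.2542, -16.478). ∠QJR = 115.0° gives JR at 74.000° from the x-axis; with |JR| = 23.7, R = (4.2785, 6.3040). ∠JRF = 43.7° gives RF at -62.300° from the x-axis; with |RF| = 23.9, F = (15.388, -14.857). The perpendicularity gives FE at right angles to RF, so FE runs at -152.30°; with |FE| = 20.1, E = (-2.4082, -24.200). Then |LE| = |E − L| = 27.235.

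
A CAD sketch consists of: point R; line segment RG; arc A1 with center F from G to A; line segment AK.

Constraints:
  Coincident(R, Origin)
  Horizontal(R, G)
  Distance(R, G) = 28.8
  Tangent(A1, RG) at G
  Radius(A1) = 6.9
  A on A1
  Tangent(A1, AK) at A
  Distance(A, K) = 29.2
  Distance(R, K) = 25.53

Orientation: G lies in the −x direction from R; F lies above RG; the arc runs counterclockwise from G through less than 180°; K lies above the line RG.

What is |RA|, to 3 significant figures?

23.6

Checks: ∠(FG, GR) = 90.00° ✓; |FG| = 6.900 ✓; |FA| = 6.900 ✓; ∠(FA, AK) = 90.00° ✓; |AK| = 29.20 ✓; |RK| = 25.53 ✓.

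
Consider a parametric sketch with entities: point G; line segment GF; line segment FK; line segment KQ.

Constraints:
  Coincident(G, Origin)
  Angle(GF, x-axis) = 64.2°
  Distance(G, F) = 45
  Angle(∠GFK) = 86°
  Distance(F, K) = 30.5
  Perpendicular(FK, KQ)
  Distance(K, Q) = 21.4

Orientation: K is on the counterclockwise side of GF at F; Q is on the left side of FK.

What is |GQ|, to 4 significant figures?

36.06

G is at the origin; GF runs at 64.2° with length 45.0, so F = 45.0·(cos 64.2°, sin 64.2°) = (19.59, 40.51). ∠GFK = 86.0°, so FK runs at 64.2° + (180° − 86.0°) = 158.2° from the x-axis; with |FK| = 30.5, K = F + 30.5·(cos 158.2°, sin 158.2°) = (-8.733, 51.84). FK ⟂ KQ; with |KQ| = 21.4 on the left of FK, Q = K + 21.4·(-0.3714, -0.9285) = (-16.68, 31.97). Then |GQ| = |Q − G| = 36.06.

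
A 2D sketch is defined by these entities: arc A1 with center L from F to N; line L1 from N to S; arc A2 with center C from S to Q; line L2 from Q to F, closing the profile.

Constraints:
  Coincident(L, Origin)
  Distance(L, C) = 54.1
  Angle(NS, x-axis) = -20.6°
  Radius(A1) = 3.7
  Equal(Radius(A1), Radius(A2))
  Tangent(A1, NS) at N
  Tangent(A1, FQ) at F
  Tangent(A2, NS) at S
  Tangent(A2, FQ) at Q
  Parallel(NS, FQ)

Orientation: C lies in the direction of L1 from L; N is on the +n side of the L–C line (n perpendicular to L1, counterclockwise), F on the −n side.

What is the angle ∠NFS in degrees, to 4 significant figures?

82.21°

The slot axis is L1's direction at -20.6°, so u = (cos -20.6°, sin -20.6°) = (0.9361, -0.3518) and n = (−sin -20.6°, cos -20.6°) = (0.3518, 0.9361). L is at the origin and C lies 54.1 along u from L, so C = 54.1·u = (50.64, -19.03). Tangency of A1 to both parallel lines with radius 3.7 puts N and F at L ± 3.7·n: N = (1.302, 3.463), F = (-1.302, -3.463). Equal radii place S and Q the same way about C: S = C + 3.7·n = (51.94, -15.57), Q = C − 3.7·n = (49.34, -22.50). Then cos ∠NFS = FN·FS / (|FN||FS|), giving 82.21°.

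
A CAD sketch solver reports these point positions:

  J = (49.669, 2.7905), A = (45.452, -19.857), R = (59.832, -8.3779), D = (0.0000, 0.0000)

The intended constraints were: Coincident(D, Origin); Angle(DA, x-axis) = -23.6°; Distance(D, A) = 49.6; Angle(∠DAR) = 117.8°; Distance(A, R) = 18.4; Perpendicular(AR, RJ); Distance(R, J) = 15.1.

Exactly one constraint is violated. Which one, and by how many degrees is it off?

Perpendicular(AR, RJ) — off by 3.70°.

D = (0.00, 0.00) ✓; DA at -23.60° ✓; |DA| = 49.60 ✓; ∠DAR = 117.8° ✓; |AR| = 18.40 ✓; ∠(AR, RJ) = 93.70° ✗; |RJ| = 15.10 ✓.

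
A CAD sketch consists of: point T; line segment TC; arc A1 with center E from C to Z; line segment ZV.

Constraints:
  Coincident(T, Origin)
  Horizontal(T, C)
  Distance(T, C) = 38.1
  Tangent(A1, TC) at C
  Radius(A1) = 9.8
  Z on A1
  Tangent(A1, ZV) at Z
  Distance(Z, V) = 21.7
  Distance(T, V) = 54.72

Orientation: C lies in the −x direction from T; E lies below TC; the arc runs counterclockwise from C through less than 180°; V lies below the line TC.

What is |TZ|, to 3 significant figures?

49.1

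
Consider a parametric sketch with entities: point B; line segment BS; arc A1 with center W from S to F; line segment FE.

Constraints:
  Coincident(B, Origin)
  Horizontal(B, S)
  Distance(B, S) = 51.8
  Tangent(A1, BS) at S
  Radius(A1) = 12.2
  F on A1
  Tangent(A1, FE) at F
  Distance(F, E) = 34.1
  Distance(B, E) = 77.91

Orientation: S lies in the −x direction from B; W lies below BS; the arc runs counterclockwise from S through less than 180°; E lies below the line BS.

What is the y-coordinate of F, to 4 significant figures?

-12.83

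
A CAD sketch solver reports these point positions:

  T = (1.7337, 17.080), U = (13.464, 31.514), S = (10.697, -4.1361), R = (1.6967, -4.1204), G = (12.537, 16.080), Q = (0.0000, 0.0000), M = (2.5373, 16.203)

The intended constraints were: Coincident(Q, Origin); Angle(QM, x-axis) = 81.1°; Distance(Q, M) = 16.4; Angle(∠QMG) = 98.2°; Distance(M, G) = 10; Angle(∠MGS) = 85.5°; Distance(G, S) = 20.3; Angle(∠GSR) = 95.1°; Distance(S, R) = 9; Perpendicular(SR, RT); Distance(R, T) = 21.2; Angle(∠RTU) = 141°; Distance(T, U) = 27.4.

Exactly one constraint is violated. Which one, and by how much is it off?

Distance(T, U) = 27.4 — off by 8.80.

Q = (0.00, 0.00) ✓; QM at 81.10° ✓; |QM| = 16.40 ✓; ∠QMG = 98.20° ✓; |MG| = 10.00 ✓; ∠MGS = 85.50° ✓; |GS| = 20.30 ✓; ∠GSR = 95.10° ✓; |SR| = 9.000 ✓; ∠(SR, RT) = 90.00° ✓; |RT| = 21.20 ✓; ∠RTU = 141.0° ✓; |TU| = 18.60 ✗.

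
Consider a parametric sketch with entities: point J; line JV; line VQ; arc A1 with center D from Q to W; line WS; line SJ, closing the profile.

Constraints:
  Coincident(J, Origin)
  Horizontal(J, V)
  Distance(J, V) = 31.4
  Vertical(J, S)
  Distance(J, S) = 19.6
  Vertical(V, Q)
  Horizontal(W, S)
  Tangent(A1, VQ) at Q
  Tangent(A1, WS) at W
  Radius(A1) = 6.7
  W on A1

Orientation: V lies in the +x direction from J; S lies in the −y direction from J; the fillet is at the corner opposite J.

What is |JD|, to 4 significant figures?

27.87

J is at the origin; J and V share the same y with |JV| = 31.4 and V on the +x side, so V = (31.40, 0.000). J and S share the same x with |JS| = 19.6 and S on the −y side, so S = (0.000, -19.60). The virtual corner opposite J is at (31.40, -19.60). A1 meets VQ tangentially, so DQ is at right angles to VQ and tangency of A1 to WS means the radius DW is perpendicular to WS, with radius 6.7, so the center D sits 6.7 in from both sides at D = (24.70, -12.90). Then |JD| = |D − J| = 27.87.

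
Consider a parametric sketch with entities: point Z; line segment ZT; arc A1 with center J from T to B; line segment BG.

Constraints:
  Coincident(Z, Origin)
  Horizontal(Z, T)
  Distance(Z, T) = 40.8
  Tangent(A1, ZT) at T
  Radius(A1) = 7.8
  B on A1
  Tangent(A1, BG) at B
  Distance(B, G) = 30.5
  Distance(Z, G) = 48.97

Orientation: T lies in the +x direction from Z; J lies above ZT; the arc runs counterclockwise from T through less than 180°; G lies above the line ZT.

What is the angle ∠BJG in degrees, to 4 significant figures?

75.65°

Checks: |JB| = 7.800 ✓; ∠(JB, BG) = 90.00° ✓; |BG| = 30.50 ✓; |ZG| = 48.97 ✓.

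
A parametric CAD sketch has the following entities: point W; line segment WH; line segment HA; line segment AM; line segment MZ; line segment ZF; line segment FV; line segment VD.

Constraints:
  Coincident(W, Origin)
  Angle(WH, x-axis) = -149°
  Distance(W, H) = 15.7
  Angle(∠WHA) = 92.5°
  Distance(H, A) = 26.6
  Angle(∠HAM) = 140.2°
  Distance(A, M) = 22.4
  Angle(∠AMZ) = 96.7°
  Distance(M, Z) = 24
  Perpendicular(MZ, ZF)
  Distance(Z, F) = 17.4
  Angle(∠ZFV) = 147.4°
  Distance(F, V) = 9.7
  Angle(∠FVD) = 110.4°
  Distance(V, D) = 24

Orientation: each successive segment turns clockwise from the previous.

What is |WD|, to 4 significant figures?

34.12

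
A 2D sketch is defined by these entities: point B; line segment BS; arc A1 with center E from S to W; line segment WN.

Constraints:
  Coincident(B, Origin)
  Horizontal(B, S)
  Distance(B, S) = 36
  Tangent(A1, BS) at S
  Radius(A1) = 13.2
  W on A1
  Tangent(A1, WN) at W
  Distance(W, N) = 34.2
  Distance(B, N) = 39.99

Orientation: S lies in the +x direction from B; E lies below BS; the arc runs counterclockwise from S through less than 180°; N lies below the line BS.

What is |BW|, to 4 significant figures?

25.21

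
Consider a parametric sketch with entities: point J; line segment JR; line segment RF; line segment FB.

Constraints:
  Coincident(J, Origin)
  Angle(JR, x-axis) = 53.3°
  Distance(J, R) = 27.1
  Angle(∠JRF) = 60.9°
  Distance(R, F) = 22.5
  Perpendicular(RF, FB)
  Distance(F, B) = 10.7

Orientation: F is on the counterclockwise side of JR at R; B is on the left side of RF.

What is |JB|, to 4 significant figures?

15.98

∠JRF = 60.9°, so RF runs at 53.3° + (180° − 60.9°) = 172.4° from the x-axis; with |RF| = 22.5, F = R + 22.5·(cos 172.4°, sin 172.4°) = (-6.107, 24.70). RF is perpendicular to FB; with |FB| = 10.7 on the left of RF, B = F + 10.7·(-0.1323, -0.9912) = (-7.522, 14.10). Then |JB| = |B − J| = 15.98.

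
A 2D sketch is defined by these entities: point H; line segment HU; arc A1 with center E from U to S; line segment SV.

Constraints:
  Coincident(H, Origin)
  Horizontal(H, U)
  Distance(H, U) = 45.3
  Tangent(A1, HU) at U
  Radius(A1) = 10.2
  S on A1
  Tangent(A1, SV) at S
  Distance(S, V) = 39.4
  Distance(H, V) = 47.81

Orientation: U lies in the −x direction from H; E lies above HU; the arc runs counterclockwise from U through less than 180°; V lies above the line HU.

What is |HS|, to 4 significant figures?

36.41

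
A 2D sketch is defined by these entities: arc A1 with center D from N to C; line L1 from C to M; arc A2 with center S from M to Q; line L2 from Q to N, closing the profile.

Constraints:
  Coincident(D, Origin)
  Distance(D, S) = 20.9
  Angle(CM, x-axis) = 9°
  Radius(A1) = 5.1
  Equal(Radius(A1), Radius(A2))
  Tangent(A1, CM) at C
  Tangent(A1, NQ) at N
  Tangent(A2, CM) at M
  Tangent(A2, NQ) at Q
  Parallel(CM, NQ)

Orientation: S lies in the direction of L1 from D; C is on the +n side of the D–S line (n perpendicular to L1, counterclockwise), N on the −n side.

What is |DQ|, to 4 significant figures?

21.51

Tangency of A1 to both parallel lines with radius 5.1 puts C and N at D ± 5.1·n: C = (-0.7978, 5.037), N = (0.7978, -5.037). Equal radii place M and Q the same way about S: M = S + 5.1·n = (19.84, 8.307), Q = S − 5.1·n = (21.44, -1.768). Then |DQ| = |Q − D| = 21.51.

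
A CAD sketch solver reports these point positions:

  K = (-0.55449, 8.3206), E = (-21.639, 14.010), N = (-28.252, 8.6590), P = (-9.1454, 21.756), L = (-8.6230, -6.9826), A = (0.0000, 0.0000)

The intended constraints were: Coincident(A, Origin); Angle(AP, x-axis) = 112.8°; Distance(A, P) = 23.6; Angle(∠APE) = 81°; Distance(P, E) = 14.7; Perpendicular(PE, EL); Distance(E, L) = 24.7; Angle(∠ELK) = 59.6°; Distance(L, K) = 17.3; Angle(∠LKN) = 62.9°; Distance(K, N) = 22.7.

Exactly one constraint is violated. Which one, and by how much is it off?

Distance(K, N) = 22.7 — off by 5.00.

A = (0.00, 0.00) ✓; AP at 112.8° ✓; |AP| = 23.60 ✓; ∠APE = 81.00° ✓; |PE| = 14.70 ✓; ∠(PE, EL) = 90.00° ✓; |EL| = 24.70 ✓; ∠ELK = 59.60° ✓; |LK| = 17.30 ✓; ∠LKN = 62.90° ✓; |KN| = 27.70 ✗.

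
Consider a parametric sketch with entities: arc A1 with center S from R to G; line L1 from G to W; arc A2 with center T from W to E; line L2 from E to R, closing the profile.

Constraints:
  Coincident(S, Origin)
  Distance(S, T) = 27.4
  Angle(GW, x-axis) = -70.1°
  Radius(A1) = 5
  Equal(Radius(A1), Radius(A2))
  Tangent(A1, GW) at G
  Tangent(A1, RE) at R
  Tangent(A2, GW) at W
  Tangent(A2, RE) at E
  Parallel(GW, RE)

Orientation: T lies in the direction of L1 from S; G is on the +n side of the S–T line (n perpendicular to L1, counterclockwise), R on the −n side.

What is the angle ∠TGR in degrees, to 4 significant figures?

79.66°

S is at the origin and T lies 27.4 along u from S, so T = 27.4·u = (9.326, -25.76). Tangency of A1 to both parallel lines with radius 5.0 puts G and R at S ± 5.0·n: G = (4.701, 1.702), R = (-4.701, -1.702). Then cos ∠TGR = GT·GR / (|GT||GR|), giving 79.66°.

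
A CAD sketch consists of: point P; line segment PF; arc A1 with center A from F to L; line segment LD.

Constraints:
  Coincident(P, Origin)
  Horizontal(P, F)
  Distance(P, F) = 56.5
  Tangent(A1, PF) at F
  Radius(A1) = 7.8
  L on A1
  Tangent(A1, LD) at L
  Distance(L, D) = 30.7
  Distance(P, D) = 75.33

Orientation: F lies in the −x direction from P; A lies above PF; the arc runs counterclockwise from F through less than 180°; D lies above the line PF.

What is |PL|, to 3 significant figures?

51.1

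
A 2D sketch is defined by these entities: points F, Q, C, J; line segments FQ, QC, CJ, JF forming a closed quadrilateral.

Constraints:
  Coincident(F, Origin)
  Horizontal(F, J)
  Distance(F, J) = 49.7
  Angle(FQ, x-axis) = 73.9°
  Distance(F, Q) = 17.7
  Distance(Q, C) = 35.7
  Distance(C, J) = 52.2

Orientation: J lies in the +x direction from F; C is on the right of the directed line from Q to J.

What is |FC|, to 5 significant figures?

18.486

F is at the origin; FJ is horizontal with |FJ| = 49.7 and J in +x, so J = (49.7, 0). FQ runs at 73.9° with |FQ| = 17.7, so Q = (4.9085, 17.006). C is determined by |QC| = 35.7 and |CJ| = 52.2 together: it lies at the intersection of circle(Q, 35.7) and circle(J, 52.2). With |QJ| = 47.911, the foot of the radical line on QJ is 8.8197 from Q and the perpendicular offset is √(35.7² − 8.8197²) = 34.593. Taking the right-of-QJ solution: C = (0.87521, -18.466).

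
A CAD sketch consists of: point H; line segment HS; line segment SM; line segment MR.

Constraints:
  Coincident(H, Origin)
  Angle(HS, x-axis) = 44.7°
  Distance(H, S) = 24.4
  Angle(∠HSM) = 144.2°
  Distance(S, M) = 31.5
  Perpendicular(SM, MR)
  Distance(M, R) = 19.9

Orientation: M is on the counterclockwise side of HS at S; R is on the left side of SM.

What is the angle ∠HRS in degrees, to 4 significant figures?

26.02°

∠HSM = 144.2°, so SM runs at 44.7° + (180° − 144.2°) = 80.50° from the x-axis; with |SM| = 31.5, M = S + 31.5·(cos 80.50°, sin 80.50°) = (22.54, 48.23). SM is perpendicular to MR; with |MR| = 19.9 on the left of SM, R = M + 19.9·(-0.9863, 0.1650) = (2.915, 51.52). Then cos ∠HRS = RH·RS / (|RH||RS|), giving 26.02°.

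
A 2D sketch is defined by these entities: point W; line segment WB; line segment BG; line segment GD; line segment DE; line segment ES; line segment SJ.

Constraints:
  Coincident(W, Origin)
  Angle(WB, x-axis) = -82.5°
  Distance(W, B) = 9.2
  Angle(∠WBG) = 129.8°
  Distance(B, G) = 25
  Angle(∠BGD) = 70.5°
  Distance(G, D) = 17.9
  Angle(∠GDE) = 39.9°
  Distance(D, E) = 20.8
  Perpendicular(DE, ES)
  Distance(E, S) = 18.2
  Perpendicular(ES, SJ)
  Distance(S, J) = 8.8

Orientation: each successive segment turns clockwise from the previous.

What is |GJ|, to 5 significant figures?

6.9378

W is at the origin; WB runs at -82.5° with length 9.2, so B = (1.2008, -9.1213). ∠WBG = 129.8° gives BG at -132.70° from the x-axis; with |BG| = 25.0, G = (-15.753, -27.494). ∠BGD = 70.5° gives GD at 117.80° from the x-axis; with |GD| = 17.9, D = (-24.101, -11.660). ∠GDE = 39.9° gives DE at -22.300° from the x-axis; with |DE| = 20.8, E = (-4.8571, -19.553). The perpendicularity gives ES at right angles to DE, so ES runs at -112.30°; with |ES| = 18.2, S = (-11.763, -36.392). The perpendicularity gives SJ at right angles to ES, so SJ runs at 157.70°; with |SJ| = 8.8, J = (-19.905, -33.052). Then |GJ| = |J − G| = 6.9378.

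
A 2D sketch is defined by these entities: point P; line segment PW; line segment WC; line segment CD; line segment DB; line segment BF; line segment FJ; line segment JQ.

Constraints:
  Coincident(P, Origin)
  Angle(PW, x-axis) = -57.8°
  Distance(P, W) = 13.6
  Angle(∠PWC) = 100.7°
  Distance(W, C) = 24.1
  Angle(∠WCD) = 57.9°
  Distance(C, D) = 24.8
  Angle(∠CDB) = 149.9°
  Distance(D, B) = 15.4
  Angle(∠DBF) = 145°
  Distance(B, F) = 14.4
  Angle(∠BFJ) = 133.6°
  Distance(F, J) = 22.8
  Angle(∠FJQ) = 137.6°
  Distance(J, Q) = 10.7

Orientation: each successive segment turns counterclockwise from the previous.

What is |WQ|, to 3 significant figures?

29.5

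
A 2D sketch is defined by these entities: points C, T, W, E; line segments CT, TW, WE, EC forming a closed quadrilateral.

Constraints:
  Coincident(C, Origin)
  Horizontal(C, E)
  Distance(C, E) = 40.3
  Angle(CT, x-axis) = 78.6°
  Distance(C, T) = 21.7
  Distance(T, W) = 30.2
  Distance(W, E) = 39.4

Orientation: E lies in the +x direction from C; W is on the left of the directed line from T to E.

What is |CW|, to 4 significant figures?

48.02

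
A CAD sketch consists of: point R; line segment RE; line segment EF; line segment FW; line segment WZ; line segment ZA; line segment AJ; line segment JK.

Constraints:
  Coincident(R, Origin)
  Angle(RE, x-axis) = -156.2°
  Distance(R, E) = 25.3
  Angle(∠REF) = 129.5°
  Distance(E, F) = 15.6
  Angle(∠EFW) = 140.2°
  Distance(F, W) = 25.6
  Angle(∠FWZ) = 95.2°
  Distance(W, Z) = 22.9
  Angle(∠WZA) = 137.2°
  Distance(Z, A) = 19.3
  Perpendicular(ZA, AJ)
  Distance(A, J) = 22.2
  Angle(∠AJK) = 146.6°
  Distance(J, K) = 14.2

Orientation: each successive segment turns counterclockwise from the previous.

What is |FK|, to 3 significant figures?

12.8

R is at the origin; RE runs at -156.2° with length 25.3, so E = (-23.1, -10.2). ∠REF = 129.5° gives EF at -106° from the x-axis; with |EF| = 15.6, F = (-27.4, -25.2). ∠EFW = 140.2° gives FW at -65.9° from the x-axis; with |FW| = 25.6, W = (-16.9, -48.6). ∠FWZ = 95.2° gives WZ at 18.9° from the x-axis; with |WZ| = 22.9, Z = (4.75, -41.2). ∠WZA = 137.2° gives ZA at 61.7° from the x-axis; with |ZA| = 19.3, A = (13.9, -24.2). ZA is perpendicular to AJ, so AJ runs at 152°; with |AJ| = 22.2, J = (-5.65, -13.7). ∠AJK = 146.6° gives JK at -175° from the x-axis; with |JK| = 14.2, K = (-19.8, -14.9). Then |FK| = |K − F| = 12.8.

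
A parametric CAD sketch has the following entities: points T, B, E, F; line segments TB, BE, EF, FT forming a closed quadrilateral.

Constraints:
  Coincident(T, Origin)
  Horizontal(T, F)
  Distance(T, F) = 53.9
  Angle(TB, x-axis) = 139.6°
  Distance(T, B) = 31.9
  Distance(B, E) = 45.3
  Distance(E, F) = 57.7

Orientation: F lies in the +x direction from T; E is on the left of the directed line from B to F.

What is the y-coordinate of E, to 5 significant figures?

42.820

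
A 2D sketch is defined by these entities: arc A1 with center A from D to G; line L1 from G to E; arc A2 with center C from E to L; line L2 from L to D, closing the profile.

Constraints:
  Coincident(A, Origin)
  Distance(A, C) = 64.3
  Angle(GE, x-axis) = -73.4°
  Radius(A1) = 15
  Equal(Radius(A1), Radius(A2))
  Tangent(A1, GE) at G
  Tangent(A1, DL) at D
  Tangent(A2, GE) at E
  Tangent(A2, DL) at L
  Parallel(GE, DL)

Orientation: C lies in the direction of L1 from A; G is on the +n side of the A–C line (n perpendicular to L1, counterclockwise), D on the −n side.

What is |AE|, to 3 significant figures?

66.0

The slot axis is L1's direction at -73.4°, so u = (cos -73.4°, sin -73.4°) = (0.286, -0.958) and n = (−sin -73.4°, cos -73.4°) = (0.958, 0.286). A is at the origin and C lies 64.3 along u from A, so C = 64.3·u = (18.4, -61.6). Tangency of A1 to both parallel lines with radius 15.0 puts G and D at A ± 15.0·n: G = (14.4, 4.29), D = (-14.4, -4.29). Equal radii place E and L the same way about C: E = C + 15.0·n = (32.7, -57.3), L = C − 15.0·n = (3.99, -65.9). Then |AE| = |E − A| = 66.0.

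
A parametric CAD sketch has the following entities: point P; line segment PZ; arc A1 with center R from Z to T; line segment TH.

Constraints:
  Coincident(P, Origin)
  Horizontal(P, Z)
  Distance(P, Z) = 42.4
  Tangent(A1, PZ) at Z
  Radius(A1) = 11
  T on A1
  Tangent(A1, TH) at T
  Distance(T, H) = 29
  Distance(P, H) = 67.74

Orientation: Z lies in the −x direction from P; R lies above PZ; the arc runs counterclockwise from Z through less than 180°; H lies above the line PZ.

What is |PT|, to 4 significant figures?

39.42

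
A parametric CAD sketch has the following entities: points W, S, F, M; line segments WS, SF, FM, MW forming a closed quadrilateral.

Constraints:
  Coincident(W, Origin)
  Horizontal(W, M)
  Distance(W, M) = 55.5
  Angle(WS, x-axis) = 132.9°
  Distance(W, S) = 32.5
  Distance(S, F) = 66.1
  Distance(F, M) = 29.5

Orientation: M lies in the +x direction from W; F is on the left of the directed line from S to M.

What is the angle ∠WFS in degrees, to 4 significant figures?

28.84°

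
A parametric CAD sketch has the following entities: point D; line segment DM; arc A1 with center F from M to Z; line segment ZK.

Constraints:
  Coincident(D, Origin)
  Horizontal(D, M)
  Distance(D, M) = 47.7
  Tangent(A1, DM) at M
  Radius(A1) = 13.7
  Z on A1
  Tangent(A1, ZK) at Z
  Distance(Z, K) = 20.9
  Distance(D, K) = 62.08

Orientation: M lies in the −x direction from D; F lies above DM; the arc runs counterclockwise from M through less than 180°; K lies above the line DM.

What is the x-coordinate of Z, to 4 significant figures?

-36.51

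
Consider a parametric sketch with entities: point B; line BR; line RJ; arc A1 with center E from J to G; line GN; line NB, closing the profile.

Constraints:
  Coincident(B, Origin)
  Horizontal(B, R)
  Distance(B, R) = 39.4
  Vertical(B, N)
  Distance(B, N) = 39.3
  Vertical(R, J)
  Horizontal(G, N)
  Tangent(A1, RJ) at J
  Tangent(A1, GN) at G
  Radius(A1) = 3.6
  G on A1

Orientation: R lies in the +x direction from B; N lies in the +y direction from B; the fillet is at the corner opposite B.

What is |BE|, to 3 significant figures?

50.6

B is at the origin; B and R share the same y with |BR| = 39.4 and R on the +x side, so R = (39.4, 0.00). B and N share the same x with |BN| = 39.3 and N on the +y side, so N = (0.00, 39.3). The virtual corner opposite B is at (39.4, 39.3). Tangency of A1 to RJ means the radius EJ is perpendicular to RJ and A1 meets GN tangentially, so EG is at right angles to GN, with radius 3.6, so the center E sits 3.6 in from both sides at E = (35.8, 35.7). Then |BE| = |E − B| = 50.6.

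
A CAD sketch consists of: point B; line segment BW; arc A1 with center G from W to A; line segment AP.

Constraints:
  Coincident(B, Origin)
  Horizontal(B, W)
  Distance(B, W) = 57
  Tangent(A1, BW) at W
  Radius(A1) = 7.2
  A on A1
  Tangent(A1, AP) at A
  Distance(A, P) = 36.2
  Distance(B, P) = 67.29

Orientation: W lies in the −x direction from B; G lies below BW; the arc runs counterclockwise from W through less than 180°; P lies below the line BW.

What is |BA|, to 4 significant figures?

64.49

B is at the origin; B and W share the same y with |BW| = 57.0 and W on the −x side, so W = (-57.00, 0.000). The tangent condition forces GW to be normal to BW, so G = W + (0, -7.2) = (-57.00, -7.200). Since GA ⟂ AP (tangency), |GP| = √(7.2² + 36.2²) = 36.91 regardless of where A sits on A1. So P lies on both circle(B, 67.29) and circle(G, 36.91); the below-BW intersection is P = (-51.21, -43.65). A is the foot of the tangent from P: A = (-63.75, -9.695).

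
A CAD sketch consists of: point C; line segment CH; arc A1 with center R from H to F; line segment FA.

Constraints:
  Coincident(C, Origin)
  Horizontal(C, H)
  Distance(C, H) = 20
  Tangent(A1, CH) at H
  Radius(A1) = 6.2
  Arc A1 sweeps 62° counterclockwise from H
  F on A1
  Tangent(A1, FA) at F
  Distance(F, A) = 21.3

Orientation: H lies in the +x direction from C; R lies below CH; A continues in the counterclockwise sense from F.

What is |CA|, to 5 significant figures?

22.555

C is at the origin; CH is horizontal with |CH| = 20.0 and H on the +x side, so H = (20.000, 0.0000). The tangent condition forces RH to be normal to CH, so R = H + (0, -6.2) = (20.000, -6.2000). On A1, H sits at bearing 90° from R; a 62° counterclockwise sweep puts F at bearing 152°, so F = R + 6.2·(cos 152°, sin 152°) = (14.526, -3.2893). Since A1 is tangent to FA there, RF ⟂ FA, so FA runs along (−sin 152°, cos 152°); with |FA| = 21.3, A = (4.5260, -22.096). Then |CA| = |A − C| = 22.555.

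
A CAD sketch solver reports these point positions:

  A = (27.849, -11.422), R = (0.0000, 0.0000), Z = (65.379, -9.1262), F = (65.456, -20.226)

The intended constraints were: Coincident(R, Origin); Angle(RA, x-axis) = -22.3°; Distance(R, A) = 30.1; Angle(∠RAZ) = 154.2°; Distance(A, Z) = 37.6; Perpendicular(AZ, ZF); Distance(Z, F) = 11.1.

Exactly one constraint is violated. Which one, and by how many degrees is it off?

Perpendicular(AZ, ZF) — off by 3.10°.

R = (0.00, 0.00) ✓; RA at -22.30° ✓; |RA| = 30.10 ✓; ∠RAZ = 154.2° ✓; |AZ| = 37.60 ✓; ∠(AZ, ZF) = 93.10° ✗; |ZF| = 11.10 ✓.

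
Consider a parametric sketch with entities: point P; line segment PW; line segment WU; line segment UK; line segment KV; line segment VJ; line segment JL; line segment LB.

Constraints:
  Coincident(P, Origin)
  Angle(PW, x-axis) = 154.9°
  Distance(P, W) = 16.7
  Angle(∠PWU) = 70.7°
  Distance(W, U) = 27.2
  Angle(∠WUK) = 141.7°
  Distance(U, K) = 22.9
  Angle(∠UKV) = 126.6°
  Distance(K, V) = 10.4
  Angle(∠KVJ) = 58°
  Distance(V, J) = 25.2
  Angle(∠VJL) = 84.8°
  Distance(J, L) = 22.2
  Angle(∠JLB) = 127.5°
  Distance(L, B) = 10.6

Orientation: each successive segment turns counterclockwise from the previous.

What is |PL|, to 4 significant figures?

39.34

P is at the origin; PW runs at 154.9° with length 16.7, so W = (-15.12, 7.084). ∠PWU = 70.7° gives WU at -95.80° from the x-axis; with |WU| = 27.2, U = (-17.87, -19.98). ∠WUK = 141.7° gives UK at -57.50° from the x-axis; with |UK| = 22.9, K = (-5.568, -39.29). ∠UKV = 126.6° gives KV at -4.100° from the x-axis; with |KV| = 10.4, V = (4.806, -40.03). ∠KVJ = 58.0° gives VJ at 117.9° from the x-axis; with |VJ| = 25.2, J = (-6.986, -17.76). ∠VJL = 84.8° gives JL at -146.9° from the x-axis; with |JL| = 22.2, L = (-25.58, -29.89). Then |PL| = |L − P| = 39.34.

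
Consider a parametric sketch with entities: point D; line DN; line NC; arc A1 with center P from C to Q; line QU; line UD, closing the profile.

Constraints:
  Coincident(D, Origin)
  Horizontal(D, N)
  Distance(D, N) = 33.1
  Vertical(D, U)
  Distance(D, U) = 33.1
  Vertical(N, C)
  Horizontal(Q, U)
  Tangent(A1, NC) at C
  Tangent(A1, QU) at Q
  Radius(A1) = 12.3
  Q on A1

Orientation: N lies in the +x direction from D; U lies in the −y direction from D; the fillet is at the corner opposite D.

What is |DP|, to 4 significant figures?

29.42

D is at the origin; D and N share the same y with |DN| = 33.1 and N on the +x side, so N = (33.10, 0.000). D and U share the same x with |DU| = 33.1 and U on the −y side, so U = (0.000, -33.10). The virtual corner opposite D is at (33.10, -33.10). A1 meets NC tangentially, so PC is at right angles to NC and the tangent condition forces PQ to be normal to QU, with radius 12.3, so the center P sits 12.3 in from both sides at P = (20.80, -20.80). Then |DP| = |P − D| = 29.42.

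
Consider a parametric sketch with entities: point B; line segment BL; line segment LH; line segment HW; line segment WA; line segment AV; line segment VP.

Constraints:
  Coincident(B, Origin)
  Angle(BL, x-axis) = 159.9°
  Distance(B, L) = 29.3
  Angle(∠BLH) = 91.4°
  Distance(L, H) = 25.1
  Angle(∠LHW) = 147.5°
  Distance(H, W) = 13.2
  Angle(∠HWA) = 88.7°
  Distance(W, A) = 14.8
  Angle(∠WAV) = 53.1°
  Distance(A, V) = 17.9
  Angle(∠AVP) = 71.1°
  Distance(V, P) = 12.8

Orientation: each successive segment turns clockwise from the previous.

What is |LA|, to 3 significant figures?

34.1

∠LHW = 147.5° gives HW at 38.8° from the x-axis; with |HW| = 13.2, W = (-9.18, 42.1). ∠HWA = 88.7° gives WA at -52.5° from the x-axis; with |WA| = 14.8, A = (-0.171, 30.4). Then |LA| = |A − L| = 34.1.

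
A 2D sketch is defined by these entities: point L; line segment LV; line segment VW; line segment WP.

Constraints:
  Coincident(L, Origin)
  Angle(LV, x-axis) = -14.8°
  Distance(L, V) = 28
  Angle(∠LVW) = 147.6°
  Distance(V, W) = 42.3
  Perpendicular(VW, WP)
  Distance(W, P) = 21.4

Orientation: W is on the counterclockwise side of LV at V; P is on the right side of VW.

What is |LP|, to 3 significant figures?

75.3

L is at the origin; LV runs at -14.8° with length 28.0, so V = 28.0·(cos -14.8°, sin -14.8°) = (27.1, -7.15). ∠LVW = 147.6°, so VW runs at -14.8° + (180° − 147.6°) = 17.6° from the x-axis; with |VW| = 42.3, W = V + 42.3·(cos 17.6°, sin 17.6°) = (67.4, 5.64). VW is perpendicular to WP; with |WP| = 21.4 on the right of VW, P = W + 21.4·(0.302, -0.953) = (73.9, -14.8). Then |LP| = |P − L| = 75.3.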